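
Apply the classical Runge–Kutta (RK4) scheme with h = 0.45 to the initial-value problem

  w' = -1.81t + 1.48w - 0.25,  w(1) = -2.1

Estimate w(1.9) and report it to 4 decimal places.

RK4: k1 = f(t_n, w_n); k2 = f(t_n + h/2, w_n + (h/2)·k1); k3 = f(t_n + h/2, w_n + (h/2)·k2); k4 = f(t_n + h, w_n + h·k3); w_{n+1} = w_n + (h/6)·(k1 + 2k2 + 2k3 + k4).
t=1.000000, w=-2.100000:
  k1 = f(1.000000, -2.100000) = -5.168000
  k2 = f(1.225000, -3.262800) = -7.296194
  k3 = f(1.225000, -3.741644) = -8.004883
  k4 = f(1.450000, -5.702197) = -11.313752
  w ← -2.100000 + (0.45/6)·(k1 + 2k2 + 2k3 + k4) = -5.631293
t=1.450000, w=-5.631293:
  k1 = f(1.450000, -5.631293) = -11.208813
  k2 = f(1.675000, -8.153276) = -15.348598
  k3 = f(1.675000, -9.084728) = -16.727147
  k4 = f(1.900000, -13.158509) = -23.163593
  w ← -5.631293 + (0.45/6)·(k1 + 2k2 + 2k3 + k4) = -13.020585
w(1.9) ≈ -13.0206

-13.0206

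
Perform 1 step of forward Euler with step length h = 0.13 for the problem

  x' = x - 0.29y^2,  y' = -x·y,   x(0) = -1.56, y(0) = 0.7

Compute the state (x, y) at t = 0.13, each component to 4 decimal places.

-1.7813, 0.8420

Euler on (x,y): x_{n+1} = x_n + h·x', y_{n+1} = y_n + h·y'.
0.000000: (-1.560000, 0.700000); f=(-1.702100, 1.092000) → (-1.781273, 0.841960)
(x(0.13), y(0.13)) ≈ (-1.7813, 0.8420)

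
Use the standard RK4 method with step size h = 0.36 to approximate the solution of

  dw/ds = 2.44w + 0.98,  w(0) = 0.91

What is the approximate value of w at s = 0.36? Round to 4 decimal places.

2.7489

RK4: k1 = f(s_n, w_n); k2 = f(s_n + h/2, w_n + (h/2)·k1); k3 = f(s_n + h/2, w_n + (h/2)·k2); k4 = f(s_n + h, w_n + h·k3); w_{n+1} = w_n + (h/6)·(k1 + 2k2 + 2k3 + k4).
s=0.000000, w=0.910000:
  k1 = f(0.000000, 0.910000) = 3.200400
  k2 = f(0.180000, 1.486072) = 4.606016
  k3 = f(0.180000, 1.739083) = 5.223362
  k4 = f(0.360000, 2.790410) = 7.788601
  w ← 0.910000 + (0.36/6)·(k1 + 2k2 + 2k3 + k4) = 2.748865
w(0.36) ≈ 2.7489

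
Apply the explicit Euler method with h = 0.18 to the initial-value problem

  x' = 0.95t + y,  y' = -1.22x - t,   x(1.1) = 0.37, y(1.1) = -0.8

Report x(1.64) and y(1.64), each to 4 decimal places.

Euler on (x,y): x_{n+1} = x_n + h·x', y_{n+1} = y_n + h·y'.
1.100000: (0.370000, -0.800000); f=(0.245000, -1.551400) → (0.414100, -1.079252)
1.280000: (0.414100, -1.079252); f=(0.136748, -1.785202) → (0.438715, -1.400588)
1.460000: (0.438715, -1.400588); f=(-0.013588, -1.995232) → (0.436269, -1.759730)
(x(1.64), y(1.64)) ≈ (0.4363, -1.7597)

0.4363, -1.7597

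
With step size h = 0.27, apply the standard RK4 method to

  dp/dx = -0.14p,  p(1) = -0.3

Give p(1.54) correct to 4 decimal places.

RK4: k1 = f(x_n, p_n); k2 = f(x_n + h/2, p_n + (h/2)·k1); k3 = f(x_n + h/2, p_n + (h/2)·k2); k4 = f(x_n + h, p_n + h·k3); p_{n+1} = p_n + (h/6)·(k1 + 2k2 + 2k3 + k4).
x=1.000000, p=-0.300000:
  k1 = f(1.000000, -0.300000) = 0.042000
  k2 = f(1.135000, -0.294330) = 0.041206
  k3 = f(1.135000, -0.294437) = 0.041221
  k4 = f(1.270000, -0.288870) = 0.040442
  p ← -0.300000 + (0.27/6)·(k1 + 2k2 + 2k3 + k4) = -0.288872
x=1.270000, p=-0.288872:
  k1 = f(1.270000, -0.288872) = 0.040442
  k2 = f(1.405000, -0.283412) = 0.039678
  k3 = f(1.405000, -0.283515) = 0.039692
  k4 = f(1.540000, -0.278155) = 0.038942
  p ← -0.288872 + (0.27/6)·(k1 + 2k2 + 2k3 + k4) = -0.278156
p(1.54) ≈ -0.2782

-0.2782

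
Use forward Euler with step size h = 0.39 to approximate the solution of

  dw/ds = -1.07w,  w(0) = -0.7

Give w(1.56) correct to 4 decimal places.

Euler: w_{n+1} = w_n + h·f(s_n, w_n).
s=0.000000, w=-0.700000: f=0.749000 → w ← -0.700000 + 0.39·0.749000 = -0.407890
s=0.390000, w=-0.407890: f=0.436442 → w ← -0.407890 + 0.39·0.436442 = -0.237678
s=0.780000, w=-0.237678: f=0.254315 → w ← -0.237678 + 0.39·0.254315 = -0.138495
s=1.170000, w=-0.138495: f=0.148189 → w ← -0.138495 + 0.39·0.148189 = -0.080701
w(1.56) ≈ -0.0807

-0.0807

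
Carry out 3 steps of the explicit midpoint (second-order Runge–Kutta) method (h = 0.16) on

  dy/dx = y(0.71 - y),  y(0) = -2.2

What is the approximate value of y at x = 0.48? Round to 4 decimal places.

Midpoint: k1 = f(x_n, y_n); k2 = f(x_n + h/2, y_n + (h/2)·k1); y_{n+1} = y_n + h·k2.
x=0.000000, y=-2.200000:
  k1 = f(0.000000, -2.200000) = -6.402000
  k2 = f(0.080000, -2.712160) = -9.281445
  y ← -2.200000 + 0.16·(-9.281445) = -3.685031
x=0.160000, y=-3.685031:
  k1 = f(0.160000, -3.685031) = -16.195828
  k2 = f(0.240000, -4.980697) = -28.343643
  y ← -3.685031 + 0.16·(-28.343643) = -8.220014
x=0.320000, y=-8.220014:
  k1 = f(0.320000, -8.220014) = -73.404842
  k2 = f(0.400000, -14.092401) = -208.601384
  y ← -8.220014 + 0.16·(-208.601384) = -41.596236
y(0.48) ≈ -41.5962

-41.5962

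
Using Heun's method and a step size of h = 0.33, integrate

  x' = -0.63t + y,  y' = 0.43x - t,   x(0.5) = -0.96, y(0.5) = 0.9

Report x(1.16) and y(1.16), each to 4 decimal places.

Heun on (x,y): k1 = f(t_n, state_n); k2 = f(t_n + h, state_n + h·k1); state_{n+1} = state_n + (h/2)·(k1 + k2).
0.500000: (-0.960000, 0.900000)
  k1 = (0.585000, -0.912800)
  predictor → (-0.766950, 0.598776)
  k2 = (0.075876, -1.159789)
  → (-0.850955, 0.558023)
0.830000: (-0.850955, 0.558023)
  k1 = (0.035123, -1.195911)
  predictor → (-0.839365, 0.163372)
  k2 = (-0.567428, -1.520927)
  → (-0.938786, 0.109745)
(x(1.16), y(1.16)) ≈ (-0.9388, 0.1097)

-0.9388, 0.1097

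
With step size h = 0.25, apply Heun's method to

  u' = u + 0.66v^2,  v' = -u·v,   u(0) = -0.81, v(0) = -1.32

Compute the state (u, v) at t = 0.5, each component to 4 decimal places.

-0.2854, -1.8183

Heun on (u,v): k1 = f(t_n, state_n); k2 = f(t_n + h, state_n + h·k1); state_{n+1} = state_n + (h/2)·(k1 + k2).
0.000000: (-0.810000, -1.320000)
  k1 = (0.339984, -1.069200)
  predictor → (-0.725004, -1.587300)
  k2 = (0.937880, -1.150799)
  → (-0.650267, -1.597500)
0.250000: (-0.650267, -1.597500)
  k1 = (1.034057, -1.038801)
  predictor → (-0.391753, -1.857200)
  k2 = (1.884714, -0.727563)
  → (-0.285421, -1.818295)
(u(0.5), v(0.5)) ≈ (-0.2854, -1.8183)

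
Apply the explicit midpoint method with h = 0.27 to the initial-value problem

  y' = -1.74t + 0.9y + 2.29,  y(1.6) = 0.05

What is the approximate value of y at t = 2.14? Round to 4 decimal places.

Midpoint: k1 = f(t_n, y_n); k2 = f(t_n + h/2, y_n + (h/2)·k1); y_{n+1} = y_n + h·k2.
t=1.600000, y=0.050000:
  k1 = f(1.600000, 0.050000) = -0.449000
  k2 = f(1.735000, -0.010615) = -0.738454
  y ← 0.050000 + 0.27·(-0.738454) = -0.149382
t=1.870000, y=-0.149382:
  k1 = f(1.870000, -0.149382) = -1.098244
  k2 = f(2.005000, -0.297645) = -1.466581
  y ← -0.149382 + 0.27·(-1.466581) = -0.545359
y(2.14) ≈ -0.5454

-0.5454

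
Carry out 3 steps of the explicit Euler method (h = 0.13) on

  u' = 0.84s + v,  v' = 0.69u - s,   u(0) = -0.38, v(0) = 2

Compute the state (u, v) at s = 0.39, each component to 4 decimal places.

Euler on (u,v): u_{n+1} = u_n + h·u', v_{n+1} = v_n + h·v'.
0.000000: (-0.380000, 2.000000); f=(2.000000, -0.262200) → (-0.120000, 1.965914)
0.130000: (-0.120000, 1.965914); f=(2.075114, -0.212800) → (0.149765, 1.938250)
0.260000: (0.149765, 1.938250); f=(2.156650, -0.156662) → (0.430129, 1.917884)
(u(0.39), v(0.39)) ≈ (0.4301, 1.9179)

0.4301, 1.9179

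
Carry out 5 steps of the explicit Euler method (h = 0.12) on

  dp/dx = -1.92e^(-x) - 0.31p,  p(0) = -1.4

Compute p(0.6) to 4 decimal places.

-2.0040

Euler: p_{n+1} = p_n + h·f(x_n, p_n).
x=0.000000, p=-1.400000: f=-1.486000 → p ← -1.400000 + 0.12·(-1.486000) = -1.578320
x=0.120000, p=-1.578320: f=-1.213608 → p ← -1.578320 + 0.12·(-1.213608) = -1.723953
x=0.240000, p=-1.723953: f=-0.975900 → p ← -1.723953 + 0.12·(-0.975900) = -1.841061
x=0.360000, p=-1.841061: f=-0.768810 → p ← -1.841061 + 0.12·(-0.768810) = -1.933318
x=0.480000, p=-1.933318: f=-0.588735 → p ← -1.933318 + 0.12·(-0.588735) = -2.003966
p(0.6) ≈ -2.0040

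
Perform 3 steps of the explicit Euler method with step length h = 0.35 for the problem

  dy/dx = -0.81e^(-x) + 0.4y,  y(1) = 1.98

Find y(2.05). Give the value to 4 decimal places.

Euler: y_{n+1} = y_n + h·f(x_n, y_n).
x=1.000000, y=1.980000: f=0.494018 → y ← 1.980000 + 0.35·0.494018 = 2.152906
x=1.350000, y=2.152906: f=0.651178 → y ← 2.152906 + 0.35·0.651178 = 2.380818
x=1.700000, y=2.380818: f=0.804354 → y ← 2.380818 + 0.35·0.804354 = 2.662342
y(2.05) ≈ 2.6623

2.6623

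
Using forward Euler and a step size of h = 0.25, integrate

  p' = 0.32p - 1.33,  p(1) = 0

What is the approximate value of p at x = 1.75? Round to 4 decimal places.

-1.0794

Euler: p_{n+1} = p_n + h·f(x_n, p_n).
x=1.000000, p=0.000000: f=-1.330000 → p ← 0.000000 + 0.25·(-1.330000) = -0.332500
x=1.250000, p=-0.332500: f=-1.436400 → p ← -0.332500 + 0.25·(-1.436400) = -0.691600
x=1.500000, p=-0.691600: f=-1.551312 → p ← -0.691600 + 0.25·(-1.551312) = -1.079428
p(1.75) ≈ -1.0794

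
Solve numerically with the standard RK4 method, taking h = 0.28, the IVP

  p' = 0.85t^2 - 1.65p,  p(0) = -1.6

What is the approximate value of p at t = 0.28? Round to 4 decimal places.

RK4: k1 = f(t_n, p_n); k2 = f(t_n + h/2, p_n + (h/2)·k1); k3 = f(t_n + h/2, p_n + (h/2)·k2); k4 = f(t_n + h, p_n + h·k3); p_{n+1} = p_n + (h/6)·(k1 + 2k2 + 2k3 + k4).
t=0.000000, p=-1.600000:
  k1 = f(0.000000, -1.600000) = 2.640000
  k2 = f(0.140000, -1.230400) = 2.046820
  k3 = f(0.140000, -1.313445) = 2.183845
  k4 = f(0.280000, -0.988524) = 1.697704
  p ← -1.600000 + (0.28/6)·(k1 + 2k2 + 2k3 + k4) = -1.002712
p(0.28) ≈ -1.0027

-1.0027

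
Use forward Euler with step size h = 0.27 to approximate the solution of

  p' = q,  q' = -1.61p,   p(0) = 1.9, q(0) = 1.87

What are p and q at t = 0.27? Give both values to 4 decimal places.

Euler on (p,q): p_{n+1} = p_n + h·p', q_{n+1} = q_n + h·q'.
0.000000: (1.900000, 1.870000); f=(1.870000, -3.059000) → (2.404900, 1.044070)
(p(0.27), q(0.27)) ≈ (2.4049, 1.0441)

2.4049, 1.0441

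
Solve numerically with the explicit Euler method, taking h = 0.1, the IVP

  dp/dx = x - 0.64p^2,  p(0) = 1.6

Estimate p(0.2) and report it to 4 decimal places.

Euler: p_{n+1} = p_n + h·f(x_n, p_n).
x=0.000000, p=1.600000: f=-1.638400 → p ← 1.600000 + 0.1·(-1.638400) = 1.436160
x=0.100000, p=1.436160: f=-1.220036 → p ← 1.436160 + 0.1·(-1.220036) = 1.314156
p(0.2) ≈ 1.3142

1.3142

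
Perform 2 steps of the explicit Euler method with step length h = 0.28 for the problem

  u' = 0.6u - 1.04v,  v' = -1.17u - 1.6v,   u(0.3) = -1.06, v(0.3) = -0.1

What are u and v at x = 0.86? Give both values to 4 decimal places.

Euler on (u,v): u_{n+1} = u_n + h·u', v_{n+1} = v_n + h·v'.
0.300000: (-1.060000, -0.100000); f=(-0.532000, 1.400200) → (-1.208960, 0.292056)
0.580000: (-1.208960, 0.292056); f=(-1.029114, 0.947194) → (-1.497112, 0.557270)
(u(0.86), v(0.86)) ≈ (-1.4971, 0.5573)

-1.4971, 0.5573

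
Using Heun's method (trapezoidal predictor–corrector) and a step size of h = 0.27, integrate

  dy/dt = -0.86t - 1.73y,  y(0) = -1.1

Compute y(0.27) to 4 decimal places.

-0.7375

Heun: k1 = f(t_n, y_n); k2 = f(t_n + h, y_n + h·k1); y_{n+1} = y_n + (h/2)·(k1 + k2).
t=0.000000, y=-1.100000:
  k1 = f(0.000000, -1.100000) = 1.903000
  k2 = f(0.270000, -0.586190) = 0.781909
  y ← -1.100000 + (0.27/2)·(1.903000 + 0.781909) = -0.737537
y(0.27) ≈ -0.7375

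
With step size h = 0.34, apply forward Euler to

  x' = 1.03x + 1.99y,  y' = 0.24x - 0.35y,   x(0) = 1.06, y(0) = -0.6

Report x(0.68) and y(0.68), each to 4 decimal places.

1.0852, -0.3058

Euler on (x,y): x_{n+1} = x_n + h·x', y_{n+1} = y_n + h·y'.
0.000000: (1.060000, -0.600000); f=(-0.102200, 0.464400) → (1.025252, -0.442104)
0.340000: (1.025252, -0.442104); f=(0.176223, 0.400797) → (1.085168, -0.305833)
(x(0.68), y(0.68)) ≈ (1.0852, -0.3058)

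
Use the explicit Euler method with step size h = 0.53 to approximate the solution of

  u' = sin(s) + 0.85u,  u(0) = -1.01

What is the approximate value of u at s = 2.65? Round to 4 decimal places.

Euler: u_{n+1} = u_n + h·f(s_n, u_n).
s=0.000000, u=-1.010000: f=-0.858500 → u ← -1.010000 + 0.53·(-0.858500) = -1.465005
s=0.530000, u=-1.465005: f=-0.739721 → u ← -1.465005 + 0.53·(-0.739721) = -1.857057
s=1.060000, u=-1.857057: f=-0.706143 → u ← -1.857057 + 0.53·(-0.706143) = -2.231313
s=1.590000, u=-2.231313: f=-0.896800 → u ← -2.231313 + 0.53·(-0.896800) = -2.706617
s=2.120000, u=-2.706617: f=-1.447684 → u ← -2.706617 + 0.53·(-1.447684) = -3.473890
u(2.65) ≈ -3.4739

-3.4739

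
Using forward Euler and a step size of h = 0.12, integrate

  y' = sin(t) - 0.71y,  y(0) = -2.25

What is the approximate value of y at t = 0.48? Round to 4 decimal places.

-1.4954

Euler: y_{n+1} = y_n + h·f(t_n, y_n).
t=0.000000, y=-2.250000: f=1.597500 → y ← -2.250000 + 0.12·1.597500 = -2.058300
t=0.120000, y=-2.058300: f=1.581105 → y ← -2.058300 + 0.12·1.581105 = -1.868567
t=0.240000, y=-1.868567: f=1.564385 → y ← -1.868567 + 0.12·1.564385 = -1.680841
t=0.360000, y=-1.680841: f=1.545671 → y ← -1.680841 + 0.12·1.545671 = -1.495361
y(0.48) ≈ -1.4954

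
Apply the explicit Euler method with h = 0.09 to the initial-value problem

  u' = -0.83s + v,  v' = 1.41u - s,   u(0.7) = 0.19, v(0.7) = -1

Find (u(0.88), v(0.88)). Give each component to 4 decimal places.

-0.1048, -1.1039

Euler on (u,v): u_{n+1} = u_n + h·u', v_{n+1} = v_n + h·v'.
0.700000: (0.190000, -1.000000); f=(-1.581000, -0.432100) → (0.047710, -1.038889)
0.790000: (0.047710, -1.038889); f=(-1.694589, -0.722729) → (-0.104803, -1.103935)
(u(0.88), v(0.88)) ≈ (-0.1048, -1.1039)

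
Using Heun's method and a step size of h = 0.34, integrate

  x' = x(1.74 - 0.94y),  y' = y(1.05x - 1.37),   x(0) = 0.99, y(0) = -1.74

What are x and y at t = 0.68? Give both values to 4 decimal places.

Heun on (x,y): k1 = f(t_n, state_n); k2 = f(t_n + h, state_n + h·k1); state_{n+1} = state_n + (h/2)·(k1 + k2).
0.000000: (0.990000, -1.740000)
  k1 = (3.341844, 0.575070)
  predictor → (2.126227, -1.544476)
  k2 = (6.786507, -1.332170)
  → (2.711820, -1.868707)
0.340000: (2.711820, -1.868707)
  k1 = (9.482107, -2.760848)
  predictor → (5.935736, -2.807395)
  k2 = (25.992301, -13.651024)
  → (8.742469, -4.658725)
(x(0.68), y(0.68)) ≈ (8.7425, -4.6587)

8.7425, -4.6587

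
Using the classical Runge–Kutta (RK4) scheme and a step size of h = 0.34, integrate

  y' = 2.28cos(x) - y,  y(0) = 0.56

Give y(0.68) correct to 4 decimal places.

RK4: k1 = f(x_n, y_n); k2 = f(x_n + h/2, y_n + (h/2)·k1); k3 = f(x_n + h/2, y_n + (h/2)·k2); k4 = f(x_n + h, y_n + h·k3); y_{n+1} = y_n + (h/6)·(k1 + 2k2 + 2k3 + k4).
x=0.000000, y=0.560000:
  k1 = f(0.000000, 0.560000) = 1.720000
  k2 = f(0.170000, 0.852400) = 1.394733
  k3 = f(0.170000, 0.797105) = 1.450029
  k4 = f(0.340000, 1.053010) = 1.096471
  y ← 0.560000 + (0.34/6)·(k1 + 2k2 + 2k3 + k4) = 1.042006
x=0.340000, y=1.042006:
  k1 = f(0.340000, 1.042006) = 1.107474
  k2 = f(0.510000, 1.230277) = 0.759580
  k3 = f(0.510000, 1.171135) = 0.818722
  k4 = f(0.680000, 1.320372) = 0.452494
  y ← 1.042006 + (0.34/6)·(k1 + 2k2 + 2k3 + k4) = 1.309279
y(0.68) ≈ 1.3093

1.3093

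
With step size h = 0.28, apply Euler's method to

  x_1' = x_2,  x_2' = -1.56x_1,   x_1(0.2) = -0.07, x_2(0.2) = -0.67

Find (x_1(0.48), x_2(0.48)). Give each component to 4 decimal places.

Euler on (x_1,x_2): x_1_{n+1} = x_1_n + h·x_1', x_2_{n+1} = x_2_n + h·x_2'.
0.200000: (-0.070000, -0.670000); f=(-0.670000, 0.109200) → (-0.257600, -0.639424)
(x_1(0.48), x_2(0.48)) ≈ (-0.2576, -0.6394)

-0.2576, -0.6394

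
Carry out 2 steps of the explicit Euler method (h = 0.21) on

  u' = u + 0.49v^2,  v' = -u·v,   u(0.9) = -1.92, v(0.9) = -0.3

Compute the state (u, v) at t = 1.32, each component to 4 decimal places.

-2.7816, -0.6255

Euler on (u,v): u_{n+1} = u_n + h·u', v_{n+1} = v_n + h·v'.
0.900000: (-1.920000, -0.300000); f=(-1.875900, -0.576000) → (-2.313939, -0.420960)
1.110000: (-2.313939, -0.420960); f=(-2.227107, -0.974076) → (-2.781632, -0.625516)
(u(1.32), v(1.32)) ≈ (-2.7816, -0.6255)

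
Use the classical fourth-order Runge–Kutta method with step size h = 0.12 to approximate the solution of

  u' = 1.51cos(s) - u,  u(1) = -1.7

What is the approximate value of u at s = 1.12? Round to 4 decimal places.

RK4: k1 = f(s_n, u_n); k2 = f(s_n + h/2, u_n + (h/2)·k1); k3 = f(s_n + h/2, u_n + (h/2)·k2); k4 = f(s_n + h, u_n + h·k3); u_{n+1} = u_n + (h/6)·(k1 + 2k2 + 2k3 + k4).
s=1.000000, u=-1.700000:
  k1 = f(1.000000, -1.700000) = 2.515856
  k2 = f(1.060000, -1.549049) = 2.287245
  k3 = f(1.060000, -1.562765) = 2.300962
  k4 = f(1.120000, -1.423885) = 2.081765
  u ← -1.700000 + (0.12/6)·(k1 + 2k2 + 2k3 + k4) = -1.424519
u(1.12) ≈ -1.4245

-1.4245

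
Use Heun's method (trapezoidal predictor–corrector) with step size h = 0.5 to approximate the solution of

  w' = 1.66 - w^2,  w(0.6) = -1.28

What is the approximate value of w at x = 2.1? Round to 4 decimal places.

-1.0504

Heun: k1 = f(x_n, w_n); k2 = f(x_n + h, w_n + h·k1); w_{n+1} = w_n + (h/2)·(k1 + k2).
x=0.600000, w=-1.280000:
  k1 = f(0.600000, -1.280000) = 0.021600
  k2 = f(1.100000, -1.269200) = 0.049131
  w ← -1.280000 + (0.5/2)·(0.021600 + 0.049131) = -1.262317
x=1.100000, w=-1.262317:
  k1 = f(1.100000, -1.262317) = 0.066555
  k2 = f(1.600000, -1.229039) = 0.149462
  w ← -1.262317 + (0.5/2)·(0.066555 + 0.149462) = -1.208313
x=1.600000, w=-1.208313:
  k1 = f(1.600000, -1.208313) = 0.199980
  k2 = f(2.100000, -1.108323) = 0.431621
  w ← -1.208313 + (0.5/2)·(0.199980 + 0.431621) = -1.050413
w(2.1) ≈ -1.0504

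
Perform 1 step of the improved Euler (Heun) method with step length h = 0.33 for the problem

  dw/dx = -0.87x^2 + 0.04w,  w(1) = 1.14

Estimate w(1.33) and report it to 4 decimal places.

0.7558

Heun: k1 = f(x_n, w_n); k2 = f(x_n + h, w_n + h·k1); w_{n+1} = w_n + (h/2)·(k1 + k2).
x=1.000000, w=1.140000:
  k1 = f(1.000000, 1.140000) = -0.824400
  k2 = f(1.330000, 0.867948) = -1.504225
  w ← 1.140000 + (0.33/2)·(-0.824400 + (-1.504225)) = 0.755777
w(1.33) ≈ 0.7558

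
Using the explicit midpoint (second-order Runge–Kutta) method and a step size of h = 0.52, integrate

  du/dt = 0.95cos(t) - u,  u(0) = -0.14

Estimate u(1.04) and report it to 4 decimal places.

0.4014

Midpoint: k1 = f(t_n, u_n); k2 = f(t_n + h/2, u_n + (h/2)·k1); u_{n+1} = u_n + h·k2.
t=0.000000, u=-0.140000:
  k1 = f(0.000000, -0.140000) = 1.090000
  k2 = f(0.260000, 0.143400) = 0.774670
  u ← -0.140000 + 0.52·0.774670 = 0.262829
t=0.520000, u=0.262829:
  k1 = f(0.520000, 0.262829) = 0.561600
  k2 = f(0.780000, 0.408845) = 0.266523
  u ← 0.262829 + 0.52·0.266523 = 0.401421
u(1.04) ≈ 0.4014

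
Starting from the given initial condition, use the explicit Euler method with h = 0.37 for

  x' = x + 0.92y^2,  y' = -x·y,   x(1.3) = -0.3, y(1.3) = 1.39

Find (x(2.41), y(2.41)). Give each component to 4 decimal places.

Euler on (x,y): x_{n+1} = x_n + h·x', y_{n+1} = y_n + h·y'.
1.300000: (-0.300000, 1.390000); f=(1.477532, 0.417000) → (0.246687, 1.544290)
1.670000: (0.246687, 1.544290); f=(2.440732, -0.380956) → (1.149758, 1.403336)
2.040000: (1.149758, 1.403336); f=(2.961562, -1.613497) → (2.245536, 0.806343)
(x(2.41), y(2.41)) ≈ (2.2455, 0.8063)

2.2455, 0.8063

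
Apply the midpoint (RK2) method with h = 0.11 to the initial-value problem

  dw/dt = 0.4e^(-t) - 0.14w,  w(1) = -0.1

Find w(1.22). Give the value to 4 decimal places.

Midpoint: k1 = f(t_n, w_n); k2 = f(t_n + h/2, w_n + (h/2)·k1); w_{n+1} = w_n + h·k2.
t=1.000000, w=-0.100000:
  k1 = f(1.000000, -0.100000) = 0.161152
  k2 = f(1.055000, -0.091137) = 0.152036
  w ← -0.100000 + 0.11·0.152036 = -0.083276
t=1.110000, w=-0.083276:
  k1 = f(1.110000, -0.083276) = 0.143482
  k2 = f(1.165000, -0.075385) = 0.135323
  w ← -0.083276 + 0.11·0.135323 = -0.068391
w(1.22) ≈ -0.0684

-0.0684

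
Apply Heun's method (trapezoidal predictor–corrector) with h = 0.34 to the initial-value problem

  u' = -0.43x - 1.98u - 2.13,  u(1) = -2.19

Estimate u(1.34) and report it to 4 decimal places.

Heun: k1 = f(x_n, u_n); k2 = f(x_n + h, u_n + h·k1); u_{n+1} = u_n + (h/2)·(k1 + k2).
x=1.000000, u=-2.190000:
  k1 = f(1.000000, -2.190000) = 1.776200
  k2 = f(1.340000, -1.586092) = 0.434262
  u ← -2.190000 + (0.34/2)·(1.776200 + 0.434262) = -1.814221
u(1.34) ≈ -1.8142

-1.8142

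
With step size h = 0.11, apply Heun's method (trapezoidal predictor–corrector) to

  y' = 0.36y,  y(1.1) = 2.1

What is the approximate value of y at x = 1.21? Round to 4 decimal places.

Heun: k1 = f(x_n, y_n); k2 = f(x_n + h, y_n + h·k1); y_{n+1} = y_n + (h/2)·(k1 + k2).
x=1.100000, y=2.100000:
  k1 = f(1.100000, 2.100000) = 0.756000
  k2 = f(1.210000, 2.183160) = 0.785938
  y ← 2.100000 + (0.11/2)·(0.756000 + 0.785938) = 2.184807
y(1.21) ≈ 2.1848

2.1848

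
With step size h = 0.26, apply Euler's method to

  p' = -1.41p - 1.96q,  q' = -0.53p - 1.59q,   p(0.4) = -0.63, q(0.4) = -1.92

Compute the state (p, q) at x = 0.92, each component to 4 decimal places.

0.8967, -0.6896

Euler on (p,q): p_{n+1} = p_n + h·p', q_{n+1} = q_n + h·q'.
0.400000: (-0.630000, -1.920000); f=(4.651500, 3.386700) → (0.579390, -1.039458)
0.660000: (0.579390, -1.039458); f=(1.220398, 1.345662) → (0.896693, -0.689586)
(p(0.92), q(0.92)) ≈ (0.8967, -0.6896)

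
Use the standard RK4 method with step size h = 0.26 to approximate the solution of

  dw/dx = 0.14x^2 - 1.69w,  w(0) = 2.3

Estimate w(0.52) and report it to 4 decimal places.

RK4: k1 = f(x_n, w_n); k2 = f(x_n + h/2, w_n + (h/2)·k1); k3 = f(x_n + h/2, w_n + (h/2)·k2); k4 = f(x_n + h, w_n + h·k3); w_{n+1} = w_n + (h/6)·(k1 + 2k2 + 2k3 + k4).
x=0.000000, w=2.300000:
  k1 = f(0.000000, 2.300000) = -3.887000
  k2 = f(0.130000, 1.794690) = -3.030660
  k3 = f(0.130000, 1.906014) = -3.218798
  k4 = f(0.260000, 1.463113) = -2.463196
  w ← 2.300000 + (0.26/6)·(k1 + 2k2 + 2k3 + k4) = 1.483205
x=0.260000, w=1.483205:
  k1 = f(0.260000, 1.483205) = -2.497153
  k2 = f(0.390000, 1.158575) = -1.936698
  k3 = f(0.390000, 1.231434) = -2.059830
  k4 = f(0.520000, 0.947649) = -1.563671
  w ← 1.483205 + (0.26/6)·(k1 + 2k2 + 2k3 + k4) = 0.960870
w(0.52) ≈ 0.9609

0.9609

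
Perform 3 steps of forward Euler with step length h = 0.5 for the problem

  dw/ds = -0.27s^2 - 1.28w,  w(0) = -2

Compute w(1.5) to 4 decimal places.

Euler: w_{n+1} = w_n + h·f(s_n, w_n).
s=0.000000, w=-2.000000: f=2.560000 → w ← -2.000000 + 0.5·2.560000 = -0.720000
s=0.500000, w=-0.720000: f=0.854100 → w ← -0.720000 + 0.5·0.854100 = -0.292950
s=1.000000, w=-0.292950: f=0.104976 → w ← -0.292950 + 0.5·0.104976 = -0.240462
w(1.5) ≈ -0.2405

-0.2405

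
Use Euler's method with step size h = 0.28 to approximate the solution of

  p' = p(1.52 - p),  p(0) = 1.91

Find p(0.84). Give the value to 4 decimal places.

1.5720

Euler: p_{n+1} = p_n + h·f(t_n, p_n).
t=0.000000, p=1.910000: f=-0.744900 → p ← 1.910000 + 0.28·(-0.744900) = 1.701428
t=0.280000, p=1.701428: f=-0.308687 → p ← 1.701428 + 0.28·(-0.308687) = 1.614996
t=0.560000, p=1.614996: f=-0.153418 → p ← 1.614996 + 0.28·(-0.153418) = 1.572039
p(0.84) ≈ 1.5720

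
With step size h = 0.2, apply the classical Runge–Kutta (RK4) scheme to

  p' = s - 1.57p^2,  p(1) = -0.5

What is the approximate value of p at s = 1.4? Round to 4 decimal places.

RK4: k1 = f(s_n, p_n); k2 = f(s_n + h/2, p_n + (h/2)·k1); k3 = f(s_n + h/2, p_n + (h/2)·k2); k4 = f(s_n + h, p_n + h·k3); p_{n+1} = p_n + (h/6)·(k1 + 2k2 + 2k3 + k4).
s=1.000000, p=-0.500000:
  k1 = f(1.000000, -0.500000) = 0.607500
  k2 = f(1.100000, -0.439250) = 0.797083
  k3 = f(1.100000, -0.420292) = 0.822667
  k4 = f(1.200000, -0.335467) = 1.023316
  p ← -0.500000 + (0.2/6)·(k1 + 2k2 + 2k3 + k4) = -0.337656
s=1.200000, p=-0.337656:
  k1 = f(1.200000, -0.337656) = 1.021002
  k2 = f(1.300000, -0.235556) = 1.212886
  k3 = f(1.300000, -0.216368) = 1.226501
  k4 = f(1.400000, -0.092356) = 1.386608
  p ← -0.337656 + (0.2/6)·(k1 + 2k2 + 2k3 + k4) = -0.094777
p(1.4) ≈ -0.0948

-0.0948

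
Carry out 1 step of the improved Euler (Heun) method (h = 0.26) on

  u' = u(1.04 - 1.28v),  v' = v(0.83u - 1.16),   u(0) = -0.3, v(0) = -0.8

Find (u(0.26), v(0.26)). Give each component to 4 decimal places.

-0.4817, -0.5518

Heun on (u,v): k1 = f(s_n, state_n); k2 = f(s_n + h, state_n + h·k1); state_{n+1} = state_n + (h/2)·(k1 + k2).
0.000000: (-0.300000, -0.800000)
  k1 = (-0.619200, 1.127200)
  predictor → (-0.460992, -0.506928)
  k2 = (-0.778555, 0.781999)
  → (-0.481708, -0.551804)
(u(0.26), v(0.26)) ≈ (-0.4817, -0.5518)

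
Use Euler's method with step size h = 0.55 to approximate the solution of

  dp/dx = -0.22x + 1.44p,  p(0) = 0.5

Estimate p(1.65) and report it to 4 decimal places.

2.6249

Euler: p_{n+1} = p_n + h·f(x_n, p_n).
x=0.000000, p=0.500000: f=0.720000 → p ← 0.500000 + 0.55·0.720000 = 0.896000
x=0.550000, p=0.896000: f=1.169240 → p ← 0.896000 + 0.55·1.169240 = 1.539082
x=1.100000, p=1.539082: f=1.974278 → p ← 1.539082 + 0.55·1.974278 = 2.624935
p(1.65) ≈ 2.6249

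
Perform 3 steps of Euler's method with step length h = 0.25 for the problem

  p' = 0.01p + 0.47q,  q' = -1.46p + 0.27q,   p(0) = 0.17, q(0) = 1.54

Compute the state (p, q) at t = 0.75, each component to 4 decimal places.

Euler on (p,q): p_{n+1} = p_n + h·p', q_{n+1} = q_n + h·q'.
0.000000: (0.170000, 1.540000); f=(0.725500, 0.167600) → (0.351375, 1.581900)
0.250000: (0.351375, 1.581900); f=(0.747007, -0.085894) → (0.538127, 1.560426)
0.500000: (0.538127, 1.560426); f=(0.738782, -0.364350) → (0.722822, 1.469339)
(p(0.75), q(0.75)) ≈ (0.7228, 1.4693)

0.7228, 1.4693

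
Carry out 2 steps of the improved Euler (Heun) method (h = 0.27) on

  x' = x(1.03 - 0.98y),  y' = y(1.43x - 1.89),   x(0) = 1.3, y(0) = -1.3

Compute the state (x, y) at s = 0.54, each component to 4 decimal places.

Heun on (x,y): k1 = f(s_n, state_n); k2 = f(s_n + h, state_n + h·k1); state_{n+1} = state_n + (h/2)·(k1 + k2).
0.000000: (1.300000, -1.300000)
  k1 = (2.995200, 0.040300)
  predictor → (2.108704, -1.289119)
  k2 = (4.835968, -1.450835)
  → (2.357208, -1.490422)
0.270000: (2.357208, -1.490422)
  k1 = (5.870894, -2.207028)
  predictor → (3.942349, -2.086320)
  k2 = (12.121120, -7.818606)
  → (4.786130, -2.843883)
(x(0.54), y(0.54)) ≈ (4.7861, -2.8439)

4.7861, -2.8439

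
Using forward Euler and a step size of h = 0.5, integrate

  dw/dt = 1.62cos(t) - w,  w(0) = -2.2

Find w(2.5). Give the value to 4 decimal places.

Euler: w_{n+1} = w_n + h·f(t_n, w_n).
t=0.000000, w=-2.200000: f=3.820000 → w ← -2.200000 + 0.5·3.820000 = -0.290000
t=0.500000, w=-0.290000: f=1.711684 → w ← -0.290000 + 0.5·1.711684 = 0.565842
t=1.000000, w=0.565842: f=0.309448 → w ← 0.565842 + 0.5·0.309448 = 0.720566
t=1.500000, w=0.720566: f=-0.605972 → w ← 0.720566 + 0.5·(-0.605972) = 0.417580
t=2.000000, w=0.417580: f=-1.091738 → w ← 0.417580 + 0.5·(-1.091738) = -0.128289
w(2.5) ≈ -0.1283

-0.1283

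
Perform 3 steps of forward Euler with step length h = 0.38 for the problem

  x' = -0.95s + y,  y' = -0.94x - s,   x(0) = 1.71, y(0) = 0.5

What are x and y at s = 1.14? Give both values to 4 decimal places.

Euler on (x,y): x_{n+1} = x_n + h·x', y_{n+1} = y_n + h·y'.
0.000000: (1.710000, 0.500000); f=(0.500000, -1.607400) → (1.900000, -0.110812)
0.380000: (1.900000, -0.110812); f=(-0.471812, -2.166000) → (1.720711, -0.933892)
0.760000: (1.720711, -0.933892); f=(-1.655892, -2.377469) → (1.091472, -1.837330)
(x(1.14), y(1.14)) ≈ (1.0915, -1.8373)

1.0915, -1.8373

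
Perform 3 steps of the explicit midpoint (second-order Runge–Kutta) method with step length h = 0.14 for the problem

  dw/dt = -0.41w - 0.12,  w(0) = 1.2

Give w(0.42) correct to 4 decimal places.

Midpoint: k1 = f(t_n, w_n); k2 = f(t_n + h/2, w_n + (h/2)·k1); w_{n+1} = w_n + h·k2.
t=0.000000, w=1.200000:
  k1 = f(0.000000, 1.200000) = -0.612000
  k2 = f(0.070000, 1.157160) = -0.594436
  w ← 1.200000 + 0.14·(-0.594436) = 1.116779
t=0.140000, w=1.116779:
  k1 = f(0.140000, 1.116779) = -0.577879
  k2 = f(0.210000, 1.076327) = -0.561294
  w ← 1.116779 + 0.14·(-0.561294) = 1.038198
t=0.280000, w=1.038198:
  k1 = f(0.280000, 1.038198) = -0.545661
  k2 = f(0.350000, 1.000002) = -0.530001
  w ← 1.038198 + 0.14·(-0.530001) = 0.963998
w(0.42) ≈ 0.9640

0.9640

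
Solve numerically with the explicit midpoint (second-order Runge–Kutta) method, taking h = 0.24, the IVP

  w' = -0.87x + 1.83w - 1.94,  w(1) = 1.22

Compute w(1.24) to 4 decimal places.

Midpoint: k1 = f(x_n, w_n); k2 = f(x_n + h/2, w_n + (h/2)·k1); w_{n+1} = w_n + h·k2.
x=1.000000, w=1.220000:
  k1 = f(1.000000, 1.220000) = -0.577400
  k2 = f(1.120000, 1.150712) = -0.808597
  w ← 1.220000 + 0.24·(-0.808597) = 1.025937
w(1.24) ≈ 1.0259

1.0259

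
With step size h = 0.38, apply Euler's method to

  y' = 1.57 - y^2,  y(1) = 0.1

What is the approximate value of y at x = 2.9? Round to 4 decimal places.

1.2530

Euler: y_{n+1} = y_n + h·f(x_n, y_n).
x=1.000000, y=0.100000: f=1.560000 → y ← 0.100000 + 0.38·1.560000 = 0.692800
x=1.380000, y=0.692800: f=1.090028 → y ← 0.692800 + 0.38·1.090028 = 1.107011
x=1.760000, y=1.107011: f=0.344527 → y ← 1.107011 + 0.38·0.344527 = 1.237931
x=2.140000, y=1.237931: f=0.037527 → y ← 1.237931 + 0.38·0.037527 = 1.252191
x=2.520000, y=1.252191: f=0.002017 → y ← 1.252191 + 0.38·0.002017 = 1.252958
y(2.9) ≈ 1.2530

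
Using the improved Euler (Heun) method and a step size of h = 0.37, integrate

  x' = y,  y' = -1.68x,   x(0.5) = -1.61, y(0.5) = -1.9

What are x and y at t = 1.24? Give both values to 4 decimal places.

Heun on (x,y): k1 = f(t_n, state_n); k2 = f(t_n + h, state_n + h·k1); state_{n+1} = state_n + (h/2)·(k1 + k2).
0.500000: (-1.610000, -1.900000)
  k1 = (-1.900000, 2.704800)
  predictor → (-2.313000, -0.899224)
  k2 = (-0.899224, 3.885840)
  → (-2.127856, -0.680732)
0.870000: (-2.127856, -0.680732)
  k1 = (-0.680732, 3.574799)
  predictor → (-2.379727, 0.641944)
  k2 = (0.641944, 3.997942)
  → (-2.135032, 0.720225)
(x(1.24), y(1.24)) ≈ (-2.1350, 0.7202)

-2.1350, 0.7202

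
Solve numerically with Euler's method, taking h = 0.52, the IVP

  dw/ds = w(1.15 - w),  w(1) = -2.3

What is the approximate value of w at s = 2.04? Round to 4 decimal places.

-31.7430

Euler: w_{n+1} = w_n + h·f(s_n, w_n).
s=1.000000, w=-2.300000: f=-7.935000 → w ← -2.300000 + 0.52·(-7.935000) = -6.426200
s=1.520000, w=-6.426200: f=-48.686176 → w ← -6.426200 + 0.52·(-48.686176) = -31.743012
w(2.04) ≈ -31.7430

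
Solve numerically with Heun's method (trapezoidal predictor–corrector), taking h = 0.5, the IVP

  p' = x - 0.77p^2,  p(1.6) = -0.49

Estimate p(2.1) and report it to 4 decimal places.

0.3797

Heun: k1 = f(x_n, p_n); k2 = f(x_n + h, p_n + h·k1); p_{n+1} = p_n + (h/2)·(k1 + k2).
x=1.600000, p=-0.490000:
  k1 = f(1.600000, -0.490000) = 1.415123
  k2 = f(2.100000, 0.217562) = 2.063554
  p ← -0.490000 + (0.5/2)·(1.415123 + 2.063554) = 0.379669
p(2.1) ≈ 0.3797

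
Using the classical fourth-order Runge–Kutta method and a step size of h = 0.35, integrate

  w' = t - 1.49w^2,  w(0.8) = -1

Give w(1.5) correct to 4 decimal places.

-2.6935

RK4: k1 = f(t_n, w_n); k2 = f(t_n + h/2, w_n + (h/2)·k1); k3 = f(t_n + h/2, w_n + (h/2)·k2); k4 = f(t_n + h, w_n + h·k3); w_{n+1} = w_n + (h/6)·(k1 + 2k2 + 2k3 + k4).
t=0.800000, w=-1.000000:
  k1 = f(0.800000, -1.000000) = -0.690000
  k2 = f(0.975000, -1.120750) = -0.896560
  k3 = f(0.975000, -1.156898) = -1.019235
  k4 = f(1.150000, -1.356732) = -1.592677
  w ← -1.000000 + (0.35/6)·(k1 + 2k2 + 2k3 + k4) = -1.356666
t=1.150000, w=-1.356666:
  k1 = f(1.150000, -1.356666) = -1.592407
  k2 = f(1.325000, -1.635337) = -2.659747
  k3 = f(1.325000, -1.822121) = -3.621988
  k4 = f(1.500000, -2.624361) = -8.762035
  w ← -1.356666 + (0.35/6)·(k1 + 2k2 + 2k3 + k4) = -2.693544
w(1.5) ≈ -2.6935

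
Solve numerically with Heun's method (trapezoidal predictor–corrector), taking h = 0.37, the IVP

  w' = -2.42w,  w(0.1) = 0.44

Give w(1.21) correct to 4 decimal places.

Heun: k1 = f(x_n, w_n); k2 = f(x_n + h, w_n + h·k1); w_{n+1} = w_n + (h/2)·(k1 + k2).
x=0.100000, w=0.440000:
  k1 = f(0.100000, 0.440000) = -1.064800
  k2 = f(0.470000, 0.046024) = -0.111378
  w ← 0.440000 + (0.37/2)·(-1.064800 + (-0.111378)) = 0.222407
x=0.470000, w=0.222407:
  k1 = f(0.470000, 0.222407) = -0.538225
  k2 = f(0.840000, 0.023264) = -0.056298
  w ← 0.222407 + (0.37/2)·(-0.538225 + (-0.056298)) = 0.112420
x=0.840000, w=0.112420:
  k1 = f(0.840000, 0.112420) = -0.272057
  k2 = f(1.210000, 0.011759) = -0.028457
  w ← 0.112420 + (0.37/2)·(-0.272057 + (-0.028457)) = 0.056825
w(1.21) ≈ 0.0568

0.0568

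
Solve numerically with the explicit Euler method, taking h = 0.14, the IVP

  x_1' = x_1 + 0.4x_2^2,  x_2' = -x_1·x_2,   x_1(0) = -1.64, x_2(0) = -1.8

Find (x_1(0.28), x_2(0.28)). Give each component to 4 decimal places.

Euler on (x_1,x_2): x_1_{n+1} = x_1_n + h·x_1', x_2_{n+1} = x_2_n + h·x_2'.
0.000000: (-1.640000, -1.800000); f=(-0.344000, -2.952000) → (-1.688160, -2.213280)
0.140000: (-1.688160, -2.213280); f=(0.271283, -3.736371) → (-1.650180, -2.736372)
(x_1(0.28), x_2(0.28)) ≈ (-1.6502, -2.7364)

-1.6502, -2.7364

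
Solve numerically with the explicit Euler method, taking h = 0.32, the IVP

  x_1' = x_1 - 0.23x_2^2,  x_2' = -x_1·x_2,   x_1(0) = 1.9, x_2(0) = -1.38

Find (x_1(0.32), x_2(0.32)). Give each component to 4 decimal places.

Euler on (x_1,x_2): x_1_{n+1} = x_1_n + h·x_1', x_2_{n+1} = x_2_n + h·x_2'.
0.000000: (1.900000, -1.380000); f=(1.461988, 2.622000) → (2.367836, -0.540960)
(x_1(0.32), x_2(0.32)) ≈ (2.3678, -0.5410)

2.3678, -0.5410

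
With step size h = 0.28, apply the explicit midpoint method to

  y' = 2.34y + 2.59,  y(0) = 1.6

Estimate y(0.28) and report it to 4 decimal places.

3.9545

Midpoint: k1 = f(t_n, y_n); k2 = f(t_n + h/2, y_n + (h/2)·k1); y_{n+1} = y_n + h·k2.
t=0.000000, y=1.600000:
  k1 = f(0.000000, 1.600000) = 6.334000
  k2 = f(0.140000, 2.486760) = 8.409018
  y ← 1.600000 + 0.28·8.409018 = 3.954525
y(0.28) ≈ 3.9545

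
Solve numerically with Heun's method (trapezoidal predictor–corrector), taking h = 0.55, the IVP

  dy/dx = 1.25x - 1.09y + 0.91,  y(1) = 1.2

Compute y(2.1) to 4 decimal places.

2.2821

Heun: k1 = f(x_n, y_n); k2 = f(x_n + h, y_n + h·k1); y_{n+1} = y_n + (h/2)·(k1 + k2).
x=1.000000, y=1.200000:
  k1 = f(1.000000, 1.200000) = 0.852000
  k2 = f(1.550000, 1.668600) = 1.028726
  y ← 1.200000 + (0.55/2)·(0.852000 + 1.028726) = 1.717200
x=1.550000, y=1.717200:
  k1 = f(1.550000, 1.717200) = 0.975752
  k2 = f(2.100000, 2.253863) = 1.078289
  y ← 1.717200 + (0.55/2)·(0.975752 + 1.078289) = 2.282061
y(2.1) ≈ 2.2821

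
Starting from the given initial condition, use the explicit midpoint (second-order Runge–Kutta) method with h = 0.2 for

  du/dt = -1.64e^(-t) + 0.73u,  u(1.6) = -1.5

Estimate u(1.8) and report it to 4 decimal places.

Midpoint: k1 = f(t_n, u_n); k2 = f(t_n + h/2, u_n + (h/2)·k1); u_{n+1} = u_n + h·k2.
t=1.600000, u=-1.500000:
  k1 = f(1.600000, -1.500000) = -1.426110
  k2 = f(1.700000, -1.642611) = -1.498707
  u ← -1.500000 + 0.2·(-1.498707) = -1.799741
u(1.8) ≈ -1.7997

-1.7997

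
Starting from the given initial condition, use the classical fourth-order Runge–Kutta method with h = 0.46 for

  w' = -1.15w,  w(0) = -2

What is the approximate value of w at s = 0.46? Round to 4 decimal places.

RK4: k1 = f(s_n, w_n); k2 = f(s_n + h/2, w_n + (h/2)·k1); k3 = f(s_n + h/2, w_n + (h/2)·k2); k4 = f(s_n + h, w_n + h·k3); w_{n+1} = w_n + (h/6)·(k1 + 2k2 + 2k3 + k4).
s=0.000000, w=-2.000000:
  k1 = f(0.000000, -2.000000) = 2.300000
  k2 = f(0.230000, -1.471000) = 1.691650
  k3 = f(0.230000, -1.610920) = 1.852559
  k4 = f(0.460000, -1.147823) = 1.319997
  w ← -2.000000 + (0.46/6)·(k1 + 2k2 + 2k3 + k4) = -1.179022
w(0.46) ≈ -1.1790

-1.1790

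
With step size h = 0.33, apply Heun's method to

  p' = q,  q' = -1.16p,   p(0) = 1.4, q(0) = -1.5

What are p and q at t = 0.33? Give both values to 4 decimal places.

0.8166, -1.9412

Heun on (p,q): k1 = f(t_n, state_n); k2 = f(t_n + h, state_n + h·k1); state_{n+1} = state_n + (h/2)·(k1 + k2).
0.000000: (1.400000, -1.500000)
  k1 = (-1.500000, -1.624000)
  predictor → (0.905000, -2.035920)
  k2 = (-2.035920, -1.049800)
  → (0.816573, -1.941177)
(p(0.33), q(0.33)) ≈ (0.8166, -1.9412)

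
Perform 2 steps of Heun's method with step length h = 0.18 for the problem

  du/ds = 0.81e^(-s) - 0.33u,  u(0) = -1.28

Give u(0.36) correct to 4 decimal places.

-0.9066

Heun: k1 = f(s_n, u_n); k2 = f(s_n + h, u_n + h·k1); u_{n+1} = u_n + (h/2)·(k1 + k2).
s=0.000000, u=-1.280000:
  k1 = f(0.000000, -1.280000) = 1.232400
  k2 = f(0.180000, -1.058168) = 1.025764
  u ← -1.280000 + (0.18/2)·(1.232400 + 1.025764) = -1.076765
s=0.180000, u=-1.076765:
  k1 = f(0.180000, -1.076765) = 1.031901
  k2 = f(0.360000, -0.891023) = 0.859155
  u ← -1.076765 + (0.18/2)·(1.031901 + 0.859155) = -0.906570
u(0.36) ≈ -0.9066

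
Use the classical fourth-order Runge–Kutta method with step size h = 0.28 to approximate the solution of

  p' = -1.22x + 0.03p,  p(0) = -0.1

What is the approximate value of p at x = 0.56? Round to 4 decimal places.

-0.2941

RK4: k1 = f(x_n, p_n); k2 = f(x_n + h/2, p_n + (h/2)·k1); k3 = f(x_n + h/2, p_n + (h/2)·k2); k4 = f(x_n + h, p_n + h·k3); p_{n+1} = p_n + (h/6)·(k1 + 2k2 + 2k3 + k4).
x=0.000000, p=-0.100000:
  k1 = f(0.000000, -0.100000) = -0.003000
  k2 = f(0.140000, -0.100420) = -0.173813
  k3 = f(0.140000, -0.124334) = -0.174530
  k4 = f(0.280000, -0.148868) = -0.346066
  p ← -0.100000 + (0.28/6)·(k1 + 2k2 + 2k3 + k4) = -0.148802
x=0.280000, p=-0.148802:
  k1 = f(0.280000, -0.148802) = -0.346064
  k2 = f(0.420000, -0.197251) = -0.518318
  k3 = f(0.420000, -0.221366) = -0.519041
  k4 = f(0.560000, -0.294133) = -0.692024
  p ← -0.148802 + (0.28/6)·(k1 + 2k2 + 2k3 + k4) = -0.294066
p(0.56) ≈ -0.2941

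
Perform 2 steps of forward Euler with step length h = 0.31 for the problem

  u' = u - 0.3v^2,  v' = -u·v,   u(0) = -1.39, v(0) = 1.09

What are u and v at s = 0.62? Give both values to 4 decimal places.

-2.7564, 2.4935

Euler on (u,v): u_{n+1} = u_n + h·u', v_{n+1} = v_n + h·v'.
0.000000: (-1.390000, 1.090000); f=(-1.746430, 1.515100) → (-1.931393, 1.559681)
0.310000: (-1.931393, 1.559681); f=(-2.661175, 3.012357) → (-2.756357, 2.493512)
(u(0.62), v(0.62)) ≈ (-2.7564, 2.4935)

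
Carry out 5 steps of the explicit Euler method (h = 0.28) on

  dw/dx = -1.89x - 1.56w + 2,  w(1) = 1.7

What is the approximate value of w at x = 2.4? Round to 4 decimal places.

-0.8007

Euler: w_{n+1} = w_n + h·f(x_n, w_n).
x=1.000000, w=1.700000: f=-2.542000 → w ← 1.700000 + 0.28·(-2.542000) = 0.988240
x=1.280000, w=0.988240: f=-1.960854 → w ← 0.988240 + 0.28·(-1.960854) = 0.439201
x=1.560000, w=0.439201: f=-1.633553 → w ← 0.439201 + 0.28·(-1.633553) = -0.018194
x=1.840000, w=-0.018194: f=-1.449217 → w ← -0.018194 + 0.28·(-1.449217) = -0.423975
x=2.120000, w=-0.423975: f=-1.345399 → w ← -0.423975 + 0.28·(-1.345399) = -0.800687
w(2.4) ≈ -0.8007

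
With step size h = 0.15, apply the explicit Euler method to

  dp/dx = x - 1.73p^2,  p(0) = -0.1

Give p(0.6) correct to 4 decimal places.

Euler: p_{n+1} = p_n + h·f(x_n, p_n).
x=0.000000, p=-0.100000: f=-0.017300 → p ← -0.100000 + 0.15·(-0.017300) = -0.102595
x=0.150000, p=-0.102595: f=0.131790 → p ← -0.102595 + 0.15·0.131790 = -0.082826
x=0.300000, p=-0.082826: f=0.288132 → p ← -0.082826 + 0.15·0.288132 = -0.039607
x=0.450000, p=-0.039607: f=0.447286 → p ← -0.039607 + 0.15·0.447286 = 0.027486
p(0.6) ≈ 0.0275

0.0275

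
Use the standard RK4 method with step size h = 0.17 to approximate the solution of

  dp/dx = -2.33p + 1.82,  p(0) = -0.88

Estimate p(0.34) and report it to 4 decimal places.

0.0287

RK4: k1 = f(x_n, p_n); k2 = f(x_n + h/2, p_n + (h/2)·k1); k3 = f(x_n + h/2, p_n + (h/2)·k2); k4 = f(x_n + h, p_n + h·k3); p_{n+1} = p_n + (h/6)·(k1 + 2k2 + 2k3 + k4).
x=0.000000, p=-0.880000:
  k1 = f(0.000000, -0.880000) = 3.870400
  k2 = f(0.085000, -0.551016) = 3.103867
  k3 = f(0.085000, -0.616171) = 3.255679
  k4 = f(0.170000, -0.326535) = 2.580826
  p ← -0.880000 + (0.17/6)·(k1 + 2k2 + 2k3 + k4) = -0.336841
x=0.170000, p=-0.336841:
  k1 = f(0.170000, -0.336841) = 2.604839
  k2 = f(0.255000, -0.115430) = 2.088951
  k3 = f(0.255000, -0.159280) = 2.191123
  k4 = f(0.340000, 0.035650) = 1.736936
  p ← -0.336841 + (0.17/6)·(k1 + 2k2 + 2k3 + k4) = 0.028713
p(0.34) ≈ 0.0287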